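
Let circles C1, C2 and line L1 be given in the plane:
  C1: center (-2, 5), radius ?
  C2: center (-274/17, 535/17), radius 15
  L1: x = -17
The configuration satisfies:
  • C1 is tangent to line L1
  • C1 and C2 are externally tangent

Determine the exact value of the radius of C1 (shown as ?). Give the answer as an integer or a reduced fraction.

15

1. [C1‖L1]  r_C1² − 225 = 0  ⇒  r_C1 = 15 (r>0 drops 1)
2. [ext C1·C2]  r_C1² + 30r_C1 − 675 = 0  ⇒  r_C1 = 15 (r>0 drops 1)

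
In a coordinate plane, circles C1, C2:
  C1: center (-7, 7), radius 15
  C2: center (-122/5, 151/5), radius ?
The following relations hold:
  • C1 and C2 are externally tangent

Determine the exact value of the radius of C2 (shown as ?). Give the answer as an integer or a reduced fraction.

1. [ext C1·C2]  r_C2² + 30r_C2 − 616 = 0  ⇒  r_C2 = 14 (r>0 drops 1)

14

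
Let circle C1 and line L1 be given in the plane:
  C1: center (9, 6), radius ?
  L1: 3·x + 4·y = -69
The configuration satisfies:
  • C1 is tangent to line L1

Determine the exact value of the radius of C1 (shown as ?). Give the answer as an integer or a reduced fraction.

1. [C1‖L1]  r_C1² − 576 = 0  ⇒  r_C1 = 24 (r>0 drops 1)

24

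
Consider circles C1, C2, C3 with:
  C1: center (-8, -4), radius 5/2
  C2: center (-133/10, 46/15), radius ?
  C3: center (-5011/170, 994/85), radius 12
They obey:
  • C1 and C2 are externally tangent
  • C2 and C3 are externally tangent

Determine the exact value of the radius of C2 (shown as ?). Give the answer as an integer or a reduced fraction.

19/3

1. [ext C1·C2]  r_C2² + 5r_C2 − 646/9 = 0  ⇒  r_C2 = 19/3 (r>0 drops 1)
2. [ext C2·C3]  r_C2² + 24r_C2 − 1729/9 = 0  ⇒  r_C2 = 19/3 (r>0 drops 1)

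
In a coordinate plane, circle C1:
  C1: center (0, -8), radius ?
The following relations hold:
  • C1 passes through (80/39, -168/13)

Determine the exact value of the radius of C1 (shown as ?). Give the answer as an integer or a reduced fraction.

16/3

1. [C1∋P]  r_C1² − 256/9 = 0  ⇒  r_C1 = 16/3 (r>0 drops 1)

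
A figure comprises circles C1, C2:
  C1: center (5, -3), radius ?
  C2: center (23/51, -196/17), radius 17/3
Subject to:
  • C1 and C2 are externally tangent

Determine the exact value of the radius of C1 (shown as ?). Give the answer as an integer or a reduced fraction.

1. [ext C1·C2]  r_C1² + (34/3)r_C1 − 184/3 = 0  ⇒  r_C1 = 4 (r>0 drops 1)

4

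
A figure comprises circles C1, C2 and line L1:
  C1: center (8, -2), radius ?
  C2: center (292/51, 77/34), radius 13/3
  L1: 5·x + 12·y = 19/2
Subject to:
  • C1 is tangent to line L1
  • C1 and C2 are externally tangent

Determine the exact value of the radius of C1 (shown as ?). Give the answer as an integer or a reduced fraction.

1/2

1. [C1‖L1]  r_C1² − 1/4 = 0  ⇒  r_C1 = 1/2 (r>0 drops 1)
2. [ext C1·C2]  r_C1² + (26/3)r_C1 − 55/12 = 0  ⇒  r_C1 = 1/2 (r>0 drops 1)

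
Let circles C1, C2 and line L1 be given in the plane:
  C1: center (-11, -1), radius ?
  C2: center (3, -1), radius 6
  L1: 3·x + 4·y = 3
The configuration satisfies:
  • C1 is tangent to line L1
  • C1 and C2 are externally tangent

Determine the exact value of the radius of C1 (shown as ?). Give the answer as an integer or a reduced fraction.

1. [C1‖L1]  r_C1² − 64 = 0  ⇒  r_C1 = 8 (r>0 drops 1)
2. [ext C1·C2]  r_C1² + 12r_C1 − 160 = 0  ⇒  r_C1 = 8 (r>0 drops 1)

8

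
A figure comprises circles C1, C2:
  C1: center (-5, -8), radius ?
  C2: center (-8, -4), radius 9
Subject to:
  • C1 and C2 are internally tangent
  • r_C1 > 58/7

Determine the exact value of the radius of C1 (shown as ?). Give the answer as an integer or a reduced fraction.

1. [int C1,C2]  r_C1² − 18r_C1 + 56 = 0  ⇒  r_C1 = 4 or 14
2. given r_C1 > 58/7: keep 14

14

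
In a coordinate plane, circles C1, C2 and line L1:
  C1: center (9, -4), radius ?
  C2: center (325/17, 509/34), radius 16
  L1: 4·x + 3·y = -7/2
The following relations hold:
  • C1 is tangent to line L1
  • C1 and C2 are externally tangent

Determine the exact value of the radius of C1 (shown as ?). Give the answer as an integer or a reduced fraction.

11/2

1. [C1‖L1]  r_C1² − 121/4 = 0  ⇒  r_C1 = 11/2 (r>0 drops 1)
2. [ext C1·C2]  r_C1² + 32r_C1 − 825/4 = 0  ⇒  r_C1 = 11/2 (r>0 drops 1)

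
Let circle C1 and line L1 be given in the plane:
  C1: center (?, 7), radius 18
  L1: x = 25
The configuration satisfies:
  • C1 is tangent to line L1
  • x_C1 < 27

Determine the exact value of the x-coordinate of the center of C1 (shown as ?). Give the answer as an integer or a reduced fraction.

1. [C1‖L1]  x_C1² − 50x_C1 + 301 = 0  ⇒  x_C1 = 7 or 43
2. given x_C1 < 27: keep 7

7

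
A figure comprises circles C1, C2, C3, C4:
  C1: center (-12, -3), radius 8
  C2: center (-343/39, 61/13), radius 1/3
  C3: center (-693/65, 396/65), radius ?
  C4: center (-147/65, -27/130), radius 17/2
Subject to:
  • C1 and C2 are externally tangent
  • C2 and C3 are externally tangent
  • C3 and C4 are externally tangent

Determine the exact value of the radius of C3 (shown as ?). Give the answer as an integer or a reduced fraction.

1. [ext C2·C3]  r_C3² + (2/3)r_C3 − 16/3 = 0  ⇒  r_C3 = 2 (r>0 drops 1)
2. [ext C3·C4]  r_C3² + 17r_C3 − 38 = 0  ⇒  r_C3 = 2 (r>0 drops 1)

2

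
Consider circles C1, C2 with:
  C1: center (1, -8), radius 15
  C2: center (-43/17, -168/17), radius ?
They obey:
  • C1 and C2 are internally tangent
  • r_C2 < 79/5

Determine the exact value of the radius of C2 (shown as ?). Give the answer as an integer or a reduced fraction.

11

1. [int C1,C2]  r_C2² − 30r_C2 + 209 = 0  ⇒  r_C2 = 11 or 19
2. given r_C2 < 79/5: keep 11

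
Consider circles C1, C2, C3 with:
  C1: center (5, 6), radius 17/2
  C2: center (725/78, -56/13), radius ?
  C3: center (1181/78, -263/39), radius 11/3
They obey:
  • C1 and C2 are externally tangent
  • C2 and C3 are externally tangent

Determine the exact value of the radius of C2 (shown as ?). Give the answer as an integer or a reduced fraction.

8/3

1. [ext C1·C2]  r_C2² + 17r_C2 − 472/9 = 0  ⇒  r_C2 = 8/3 (r>0 drops 1)
2. [ext C2·C3]  r_C2² + (22/3)r_C2 − 80/3 = 0  ⇒  r_C2 = 8/3 (r>0 drops 1)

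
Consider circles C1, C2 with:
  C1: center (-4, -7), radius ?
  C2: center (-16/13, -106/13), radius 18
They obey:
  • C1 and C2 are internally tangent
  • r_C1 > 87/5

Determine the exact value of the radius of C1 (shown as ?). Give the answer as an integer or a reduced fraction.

21

1. [int C1,C2]  r_C1² − 36r_C1 + 315 = 0  ⇒  r_C1 = 15 or 21
2. given r_C1 > 87/5: keep 21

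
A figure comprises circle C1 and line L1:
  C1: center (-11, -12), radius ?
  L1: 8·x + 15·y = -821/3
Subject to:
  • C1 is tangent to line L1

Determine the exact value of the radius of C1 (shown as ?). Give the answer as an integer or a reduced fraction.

1/3

1. [C1‖L1]  r_C1² − 1/9 = 0  ⇒  r_C1 = 1/3 (r>0 drops 1)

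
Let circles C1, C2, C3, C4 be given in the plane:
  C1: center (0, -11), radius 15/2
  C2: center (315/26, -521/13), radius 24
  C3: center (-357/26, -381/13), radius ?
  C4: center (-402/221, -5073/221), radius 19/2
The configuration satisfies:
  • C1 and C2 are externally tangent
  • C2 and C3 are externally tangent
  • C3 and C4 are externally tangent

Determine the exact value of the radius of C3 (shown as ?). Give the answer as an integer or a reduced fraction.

1. [ext C2·C3]  r_C3² + 48r_C3 − 208 = 0  ⇒  r_C3 = 4 (r>0 drops 1)
2. [ext C3·C4]  r_C3² + 19r_C3 − 92 = 0  ⇒  r_C3 = 4 (r>0 drops 1)

4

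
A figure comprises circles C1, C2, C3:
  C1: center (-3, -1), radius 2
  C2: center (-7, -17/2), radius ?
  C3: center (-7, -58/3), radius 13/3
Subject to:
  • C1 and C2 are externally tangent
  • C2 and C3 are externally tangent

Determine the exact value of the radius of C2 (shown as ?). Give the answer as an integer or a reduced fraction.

13/2

1. [ext C1·C2]  r_C2² + 4r_C2 − 273/4 = 0  ⇒  r_C2 = 13/2 (r>0 drops 1)
2. [ext C2·C3]  r_C2² + (26/3)r_C2 − 1183/12 = 0  ⇒  r_C2 = 13/2 (r>0 drops 1)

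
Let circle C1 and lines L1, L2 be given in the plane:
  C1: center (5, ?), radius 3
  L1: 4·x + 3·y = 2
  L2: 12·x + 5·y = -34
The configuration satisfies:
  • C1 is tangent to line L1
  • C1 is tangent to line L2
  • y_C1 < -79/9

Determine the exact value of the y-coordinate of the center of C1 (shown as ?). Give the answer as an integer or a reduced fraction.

-11

1. [C1‖L1]  y_C1² + 12y_C1 + 11 = 0  ⇒  y_C1 = -11 or -1
2. [C1‖L2]  y_C1² + (188/5)y_C1 + 1463/5 = 0  ⇒  y_C1 = -133/5 or -11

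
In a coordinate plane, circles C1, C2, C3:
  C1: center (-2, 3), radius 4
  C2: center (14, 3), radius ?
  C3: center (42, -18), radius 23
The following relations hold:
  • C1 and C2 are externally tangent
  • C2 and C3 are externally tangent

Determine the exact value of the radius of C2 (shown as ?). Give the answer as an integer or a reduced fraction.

1. [ext C1·C2]  r_C2² + 8r_C2 − 240 = 0  ⇒  r_C2 = 12 (r>0 drops 1)
2. [ext C2·C3]  r_C2² + 46r_C2 − 696 = 0  ⇒  r_C2 = 12 (r>0 drops 1)

12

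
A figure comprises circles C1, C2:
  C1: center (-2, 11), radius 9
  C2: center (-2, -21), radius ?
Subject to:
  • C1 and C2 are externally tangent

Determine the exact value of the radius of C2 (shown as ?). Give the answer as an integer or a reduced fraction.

1. [ext C1·C2]  r_C2² + 18r_C2 − 943 = 0  ⇒  r_C2 = 23 (r>0 drops 1)

23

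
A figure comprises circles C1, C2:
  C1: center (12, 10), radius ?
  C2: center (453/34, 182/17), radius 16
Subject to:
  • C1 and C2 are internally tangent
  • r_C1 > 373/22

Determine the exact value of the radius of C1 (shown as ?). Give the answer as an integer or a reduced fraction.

35/2

1. [int C1,C2]  r_C1² − 32r_C1 + 1015/4 = 0  ⇒  r_C1 = 29/2 or 35/2
2. given r_C1 > 373/22: keep 35/2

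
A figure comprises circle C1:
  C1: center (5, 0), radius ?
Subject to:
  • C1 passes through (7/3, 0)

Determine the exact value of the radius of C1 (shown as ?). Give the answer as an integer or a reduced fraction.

8/3

1. [C1∋P]  r_C1² − 64/9 = 0  ⇒  r_C1 = 8/3 (r>0 drops 1)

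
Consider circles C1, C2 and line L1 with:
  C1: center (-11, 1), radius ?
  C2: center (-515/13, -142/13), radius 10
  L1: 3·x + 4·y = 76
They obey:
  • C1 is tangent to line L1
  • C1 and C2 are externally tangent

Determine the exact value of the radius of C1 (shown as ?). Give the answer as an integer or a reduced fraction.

1. [C1‖L1]  r_C1² − 441 = 0  ⇒  r_C1 = 21 (r>0 drops 1)
2. [ext C1·C2]  r_C1² + 20r_C1 − 861 = 0  ⇒  r_C1 = 21 (r>0 drops 1)

21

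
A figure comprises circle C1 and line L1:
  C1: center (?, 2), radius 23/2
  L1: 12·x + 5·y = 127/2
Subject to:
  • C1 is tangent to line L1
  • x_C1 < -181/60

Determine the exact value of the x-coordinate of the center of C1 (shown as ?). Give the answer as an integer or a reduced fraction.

1. [C1‖L1]  x_C1² − (107/12)x_C1 − 406/3 = 0  ⇒  x_C1 = -8 or 203/12
2. given x_C1 < -181/60: keep -8

-8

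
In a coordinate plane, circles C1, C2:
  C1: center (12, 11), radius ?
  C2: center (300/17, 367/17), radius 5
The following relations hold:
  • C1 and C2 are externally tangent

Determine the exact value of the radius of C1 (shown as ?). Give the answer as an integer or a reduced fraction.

1. [ext C1·C2]  r_C1² + 10r_C1 − 119 = 0  ⇒  r_C1 = 7 (r>0 drops 1)

7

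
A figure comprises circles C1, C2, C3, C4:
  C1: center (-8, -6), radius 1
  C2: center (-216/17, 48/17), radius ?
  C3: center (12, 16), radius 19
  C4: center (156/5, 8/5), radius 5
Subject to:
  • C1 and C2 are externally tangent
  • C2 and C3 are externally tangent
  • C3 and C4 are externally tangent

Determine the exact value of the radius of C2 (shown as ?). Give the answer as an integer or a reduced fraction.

9

1. [ext C1·C2]  r_C2² + 2r_C2 − 99 = 0  ⇒  r_C2 = 9 (r>0 drops 1)
2. [ext C2·C3]  r_C2² + 38r_C2 − 423 = 0  ⇒  r_C2 = 9 (r>0 drops 1)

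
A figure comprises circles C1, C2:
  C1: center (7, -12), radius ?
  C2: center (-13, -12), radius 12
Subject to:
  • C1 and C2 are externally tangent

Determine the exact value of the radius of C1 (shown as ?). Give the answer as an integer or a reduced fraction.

1. [ext C1·C2]  r_C1² + 24r_C1 − 256 = 0  ⇒  r_C1 = 8 (r>0 drops 1)

8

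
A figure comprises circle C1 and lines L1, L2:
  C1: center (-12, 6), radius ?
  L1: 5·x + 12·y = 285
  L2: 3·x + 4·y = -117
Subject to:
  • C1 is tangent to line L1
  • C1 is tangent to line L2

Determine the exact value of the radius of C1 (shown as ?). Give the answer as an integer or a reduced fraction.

21

1. [C1‖L1]  r_C1² − 441 = 0  ⇒  r_C1 = 21 (r>0 drops 1)
2. [C1‖L2]  r_C1² − 441 = 0  ⇒  r_C1 = 21 (r>0 drops 1)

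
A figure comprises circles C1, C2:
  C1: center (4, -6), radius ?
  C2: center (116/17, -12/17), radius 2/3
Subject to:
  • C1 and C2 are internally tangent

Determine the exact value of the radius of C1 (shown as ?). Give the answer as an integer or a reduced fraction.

20/3

1. [int C1,C2]  r_C1² − (4/3)r_C1 − 320/9 = 0  ⇒  r_C1 = 20/3 (r>0 drops 1)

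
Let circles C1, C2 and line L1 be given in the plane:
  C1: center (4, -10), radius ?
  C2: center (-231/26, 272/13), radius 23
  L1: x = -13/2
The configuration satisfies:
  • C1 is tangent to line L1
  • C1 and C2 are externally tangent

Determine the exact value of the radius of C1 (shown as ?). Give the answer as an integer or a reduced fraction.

21/2

1. [C1‖L1]  r_C1² − 441/4 = 0  ⇒  r_C1 = 21/2 (r>0 drops 1)
2. [ext C1·C2]  r_C1² + 46r_C1 − 2373/4 = 0  ⇒  r_C1 = 21/2 (r>0 drops 1)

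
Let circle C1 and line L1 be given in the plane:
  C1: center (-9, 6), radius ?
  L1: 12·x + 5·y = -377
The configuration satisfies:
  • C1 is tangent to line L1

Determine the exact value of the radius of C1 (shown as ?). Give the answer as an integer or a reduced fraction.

1. [C1‖L1]  r_C1² − 529 = 0  ⇒  r_C1 = 23 (r>0 drops 1)

23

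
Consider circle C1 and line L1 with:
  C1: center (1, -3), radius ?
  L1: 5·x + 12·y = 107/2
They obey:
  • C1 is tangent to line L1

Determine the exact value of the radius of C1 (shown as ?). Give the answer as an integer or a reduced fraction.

1. [C1‖L1]  r_C1² − 169/4 = 0  ⇒  r_C1 = 13/2 (r>0 drops 1)

13/2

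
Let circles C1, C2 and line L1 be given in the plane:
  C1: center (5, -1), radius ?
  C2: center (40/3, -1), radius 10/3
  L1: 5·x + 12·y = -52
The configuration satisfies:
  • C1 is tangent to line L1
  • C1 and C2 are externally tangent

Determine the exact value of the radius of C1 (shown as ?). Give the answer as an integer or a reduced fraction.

1. [C1‖L1]  r_C1² − 25 = 0  ⇒  r_C1 = 5 (r>0 drops 1)
2. [ext C1·C2]  r_C1² + (20/3)r_C1 − 175/3 = 0  ⇒  r_C1 = 5 (r>0 drops 1)

5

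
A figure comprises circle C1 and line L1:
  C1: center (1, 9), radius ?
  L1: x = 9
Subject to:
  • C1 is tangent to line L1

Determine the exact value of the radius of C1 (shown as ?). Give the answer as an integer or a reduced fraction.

1. [C1‖L1]  r_C1² − 64 = 0  ⇒  r_C1 = 8 (r>0 drops 1)

8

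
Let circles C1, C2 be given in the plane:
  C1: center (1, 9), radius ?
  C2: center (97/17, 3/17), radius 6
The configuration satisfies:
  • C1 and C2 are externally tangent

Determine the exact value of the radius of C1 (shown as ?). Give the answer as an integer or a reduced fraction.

4

1. [ext C1·C2]  r_C1² + 12r_C1 − 64 = 0  ⇒  r_C1 = 4 (r>0 drops 1)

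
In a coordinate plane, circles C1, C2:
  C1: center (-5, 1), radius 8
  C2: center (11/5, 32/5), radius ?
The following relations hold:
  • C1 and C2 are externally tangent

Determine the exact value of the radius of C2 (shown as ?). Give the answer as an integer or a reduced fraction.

1

1. [ext C1·C2]  r_C2² + 16r_C2 − 17 = 0  ⇒  r_C2 = 1 (r>0 drops 1)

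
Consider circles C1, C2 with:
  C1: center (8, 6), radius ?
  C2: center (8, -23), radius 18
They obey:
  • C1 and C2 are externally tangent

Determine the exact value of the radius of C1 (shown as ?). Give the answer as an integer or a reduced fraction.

1. [ext C1·C2]  r_C1² + 36r_C1 − 517 = 0  ⇒  r_C1 = 11 (r>0 drops 1)

11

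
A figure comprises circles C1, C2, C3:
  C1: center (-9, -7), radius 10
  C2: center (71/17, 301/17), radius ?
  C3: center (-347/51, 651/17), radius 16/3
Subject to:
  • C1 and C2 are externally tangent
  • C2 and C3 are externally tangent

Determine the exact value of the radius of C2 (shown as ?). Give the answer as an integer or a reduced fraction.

18

1. [ext C1·C2]  r_C2² + 20r_C2 − 684 = 0  ⇒  r_C2 = 18 (r>0 drops 1)
2. [ext C2·C3]  r_C2² + (32/3)r_C2 − 516 = 0  ⇒  r_C2 = 18 (r>0 drops 1)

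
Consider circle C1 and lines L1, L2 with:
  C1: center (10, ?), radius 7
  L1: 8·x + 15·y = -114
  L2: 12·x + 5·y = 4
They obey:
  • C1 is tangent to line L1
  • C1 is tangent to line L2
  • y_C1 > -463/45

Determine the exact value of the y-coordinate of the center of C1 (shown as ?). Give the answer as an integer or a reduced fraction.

1. [C1‖L1]  y_C1² + (388/15)y_C1 + 313/3 = 0  ⇒  y_C1 = -313/15 or -5
2. [C1‖L2]  y_C1² + (232/5)y_C1 + 207 = 0  ⇒  y_C1 = -207/5 or -5

-5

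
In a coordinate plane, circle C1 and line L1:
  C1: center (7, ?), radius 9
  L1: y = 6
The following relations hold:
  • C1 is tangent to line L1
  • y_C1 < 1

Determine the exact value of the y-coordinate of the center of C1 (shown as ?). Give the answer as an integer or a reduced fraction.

1. [C1‖L1]  y_C1² − 12y_C1 − 45 = 0  ⇒  y_C1 = -3 or 15
2. given y_C1 < 1: keep -3

-3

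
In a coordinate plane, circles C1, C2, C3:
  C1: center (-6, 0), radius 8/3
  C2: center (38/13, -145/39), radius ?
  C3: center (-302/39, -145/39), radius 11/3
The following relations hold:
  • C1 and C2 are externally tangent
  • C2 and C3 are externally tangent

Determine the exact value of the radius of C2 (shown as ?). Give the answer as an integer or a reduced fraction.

1. [ext C1·C2]  r_C2² + (16/3)r_C2 − 259/3 = 0  ⇒  r_C2 = 7 (r>0 drops 1)
2. [ext C2·C3]  r_C2² + (22/3)r_C2 − 301/3 = 0  ⇒  r_C2 = 7 (r>0 drops 1)

7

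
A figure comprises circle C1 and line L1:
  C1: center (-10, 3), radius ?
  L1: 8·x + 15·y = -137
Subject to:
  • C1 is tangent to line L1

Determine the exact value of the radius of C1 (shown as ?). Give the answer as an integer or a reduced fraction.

6

1. [C1‖L1]  r_C1² − 36 = 0  ⇒  r_C1 = 6 (r>0 drops 1)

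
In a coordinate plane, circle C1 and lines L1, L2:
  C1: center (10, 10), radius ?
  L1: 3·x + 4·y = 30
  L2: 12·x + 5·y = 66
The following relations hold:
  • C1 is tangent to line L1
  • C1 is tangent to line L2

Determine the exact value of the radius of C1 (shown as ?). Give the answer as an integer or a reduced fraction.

8

1. [C1‖L1]  r_C1² − 64 = 0  ⇒  r_C1 = 8 (r>0 drops 1)
2. [C1‖L2]  r_C1² − 64 = 0  ⇒  r_C1 = 8 (r>0 drops 1)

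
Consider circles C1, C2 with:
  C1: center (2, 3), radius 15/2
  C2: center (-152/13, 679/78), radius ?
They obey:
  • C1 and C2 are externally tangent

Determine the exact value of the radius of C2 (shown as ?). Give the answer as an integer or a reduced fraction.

1. [ext C1·C2]  r_C2² + 15r_C2 − 1474/9 = 0  ⇒  r_C2 = 22/3 (r>0 drops 1)

22/3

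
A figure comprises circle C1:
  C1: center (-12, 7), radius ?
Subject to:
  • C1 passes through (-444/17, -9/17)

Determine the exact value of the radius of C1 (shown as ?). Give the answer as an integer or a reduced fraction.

16

1. [C1∋P]  r_C1² − 256 = 0  ⇒  r_C1 = 16 (r>0 drops 1)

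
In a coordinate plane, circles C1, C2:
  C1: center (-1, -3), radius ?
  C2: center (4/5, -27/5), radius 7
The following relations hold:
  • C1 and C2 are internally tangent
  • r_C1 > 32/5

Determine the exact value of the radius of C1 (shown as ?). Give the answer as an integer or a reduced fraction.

1. [int C1,C2]  r_C1² − 14r_C1 + 40 = 0  ⇒  r_C1 = 4 or 10
2. given r_C1 > 32/5: keep 10

10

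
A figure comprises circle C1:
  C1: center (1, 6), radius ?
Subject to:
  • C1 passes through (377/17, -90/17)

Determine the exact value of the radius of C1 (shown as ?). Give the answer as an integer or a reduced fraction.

24

1. [C1∋P]  r_C1² − 576 = 0  ⇒  r_C1 = 24 (r>0 drops 1)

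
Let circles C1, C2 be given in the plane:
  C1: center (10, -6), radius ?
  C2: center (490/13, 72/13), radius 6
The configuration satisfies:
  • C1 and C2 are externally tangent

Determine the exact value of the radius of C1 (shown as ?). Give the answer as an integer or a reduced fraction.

24

1. [ext C1·C2]  r_C1² + 12r_C1 − 864 = 0  ⇒  r_C1 = 24 (r>0 drops 1)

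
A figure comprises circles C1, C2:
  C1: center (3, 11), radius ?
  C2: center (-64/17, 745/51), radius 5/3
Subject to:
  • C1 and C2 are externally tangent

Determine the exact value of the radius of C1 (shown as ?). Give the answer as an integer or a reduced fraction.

6

1. [ext C1·C2]  r_C1² + (10/3)r_C1 − 56 = 0  ⇒  r_C1 = 6 (r>0 drops 1)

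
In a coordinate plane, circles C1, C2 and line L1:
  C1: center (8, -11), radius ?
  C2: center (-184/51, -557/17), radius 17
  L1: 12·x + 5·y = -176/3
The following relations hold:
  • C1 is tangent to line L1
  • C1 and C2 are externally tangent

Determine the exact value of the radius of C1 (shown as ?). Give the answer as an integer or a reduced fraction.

23/3

1. [C1‖L1]  r_C1² − 529/9 = 0  ⇒  r_C1 = 23/3 (r>0 drops 1)
2. [ext C1·C2]  r_C1² + 34r_C1 − 2875/9 = 0  ⇒  r_C1 = 23/3 (r>0 drops 1)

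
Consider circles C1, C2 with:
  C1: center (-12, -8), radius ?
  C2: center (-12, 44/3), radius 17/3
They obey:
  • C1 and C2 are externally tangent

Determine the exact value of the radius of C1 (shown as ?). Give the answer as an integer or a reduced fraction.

1. [ext C1·C2]  r_C1² + (34/3)r_C1 − 1445/3 = 0  ⇒  r_C1 = 17 (r>0 drops 1)

17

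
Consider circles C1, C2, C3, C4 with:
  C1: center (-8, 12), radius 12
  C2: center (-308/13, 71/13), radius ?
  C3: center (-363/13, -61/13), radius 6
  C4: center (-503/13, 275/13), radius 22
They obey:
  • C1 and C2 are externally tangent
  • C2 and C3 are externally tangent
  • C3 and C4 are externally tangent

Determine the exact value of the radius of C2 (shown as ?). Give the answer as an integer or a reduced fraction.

5

1. [ext C1·C2]  r_C2² + 24r_C2 − 145 = 0  ⇒  r_C2 = 5 (r>0 drops 1)
2. [ext C2·C3]  r_C2² + 12r_C2 − 85 = 0  ⇒  r_C2 = 5 (r>0 drops 1)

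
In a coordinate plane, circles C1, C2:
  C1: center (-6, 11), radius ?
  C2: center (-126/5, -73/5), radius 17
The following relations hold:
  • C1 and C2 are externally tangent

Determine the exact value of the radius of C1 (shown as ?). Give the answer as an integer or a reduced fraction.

15

1. [ext C1·C2]  r_C1² + 34r_C1 − 735 = 0  ⇒  r_C1 = 15 (r>0 drops 1)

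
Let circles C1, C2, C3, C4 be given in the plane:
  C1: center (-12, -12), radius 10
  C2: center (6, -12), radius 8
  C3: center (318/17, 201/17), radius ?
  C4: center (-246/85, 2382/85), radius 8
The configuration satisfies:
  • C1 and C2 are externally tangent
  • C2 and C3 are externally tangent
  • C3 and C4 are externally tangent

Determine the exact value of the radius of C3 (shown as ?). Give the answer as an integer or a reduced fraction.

1. [ext C2·C3]  r_C3² + 16r_C3 − 665 = 0  ⇒  r_C3 = 19 (r>0 drops 1)
2. [ext C3·C4]  r_C3² + 16r_C3 − 665 = 0  ⇒  r_C3 = 19 (r>0 drops 1)

19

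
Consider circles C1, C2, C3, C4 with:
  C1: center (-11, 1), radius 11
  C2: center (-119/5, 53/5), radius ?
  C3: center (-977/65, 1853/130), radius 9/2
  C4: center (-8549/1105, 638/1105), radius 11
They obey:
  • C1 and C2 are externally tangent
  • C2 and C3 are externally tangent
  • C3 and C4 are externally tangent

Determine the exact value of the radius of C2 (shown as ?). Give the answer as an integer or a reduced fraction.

1. [ext C1·C2]  r_C2² + 22r_C2 − 135 = 0  ⇒  r_C2 = 5 (r>0 drops 1)
2. [ext C2·C3]  r_C2² + 9r_C2 − 70 = 0  ⇒  r_C2 = 5 (r>0 drops 1)

5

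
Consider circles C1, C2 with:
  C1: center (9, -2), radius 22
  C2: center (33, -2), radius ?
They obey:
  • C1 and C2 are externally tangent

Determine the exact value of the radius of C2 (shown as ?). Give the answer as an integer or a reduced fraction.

2

1. [ext C1·C2]  r_C2² + 44r_C2 − 92 = 0  ⇒  r_C2 = 2 (r>0 drops 1)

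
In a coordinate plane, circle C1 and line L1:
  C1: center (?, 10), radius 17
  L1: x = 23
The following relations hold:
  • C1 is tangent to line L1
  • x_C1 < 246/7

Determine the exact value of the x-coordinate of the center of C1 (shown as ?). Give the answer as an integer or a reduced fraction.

6

1. [C1‖L1]  x_C1² − 46x_C1 + 240 = 0  ⇒  x_C1 = 6 or 40
2. given x_C1 < 246/7: keep 6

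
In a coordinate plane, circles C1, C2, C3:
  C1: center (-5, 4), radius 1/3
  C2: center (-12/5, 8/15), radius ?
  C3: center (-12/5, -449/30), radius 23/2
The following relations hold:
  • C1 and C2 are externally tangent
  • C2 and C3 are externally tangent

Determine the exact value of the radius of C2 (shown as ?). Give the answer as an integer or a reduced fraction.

1. [ext C1·C2]  r_C2² + (2/3)r_C2 − 56/3 = 0  ⇒  r_C2 = 4 (r>0 drops 1)
2. [ext C2·C3]  r_C2² + 23r_C2 − 108 = 0  ⇒  r_C2 = 4 (r>0 drops 1)

4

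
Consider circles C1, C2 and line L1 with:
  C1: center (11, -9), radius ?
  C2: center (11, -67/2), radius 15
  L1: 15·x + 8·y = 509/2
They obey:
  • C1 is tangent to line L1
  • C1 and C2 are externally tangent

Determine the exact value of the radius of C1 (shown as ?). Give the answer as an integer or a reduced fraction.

1. [C1‖L1]  r_C1² − 361/4 = 0  ⇒  r_C1 = 19/2 (r>0 drops 1)
2. [ext C1·C2]  r_C1² + 30r_C1 − 1501/4 = 0  ⇒  r_C1 = 19/2 (r>0 drops 1)

19/2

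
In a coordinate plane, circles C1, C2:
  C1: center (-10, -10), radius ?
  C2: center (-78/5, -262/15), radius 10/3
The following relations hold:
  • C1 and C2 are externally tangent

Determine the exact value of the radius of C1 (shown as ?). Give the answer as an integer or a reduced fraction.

1. [ext C1·C2]  r_C1² + (20/3)r_C1 − 76 = 0  ⇒  r_C1 = 6 (r>0 drops 1)

6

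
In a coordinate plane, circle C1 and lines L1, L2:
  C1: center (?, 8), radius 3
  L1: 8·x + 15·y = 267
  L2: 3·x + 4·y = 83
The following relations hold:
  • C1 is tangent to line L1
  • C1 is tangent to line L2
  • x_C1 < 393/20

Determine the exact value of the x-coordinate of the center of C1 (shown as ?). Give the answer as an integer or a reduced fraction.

1. [C1‖L1]  x_C1² − (147/4)x_C1 + 297 = 0  ⇒  x_C1 = 12 or 99/4
2. [C1‖L2]  x_C1² − 34x_C1 + 264 = 0  ⇒  x_C1 = 12 or 22

12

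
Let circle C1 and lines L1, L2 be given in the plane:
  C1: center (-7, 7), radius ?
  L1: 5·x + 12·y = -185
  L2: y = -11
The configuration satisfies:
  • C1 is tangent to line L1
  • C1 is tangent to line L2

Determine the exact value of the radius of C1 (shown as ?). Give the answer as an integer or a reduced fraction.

18

1. [C1‖L1]  r_C1² − 324 = 0  ⇒  r_C1 = 18 (r>0 drops 1)
2. [C1‖L2]  r_C1² − 324 = 0  ⇒  r_C1 = 18 (r>0 drops 1)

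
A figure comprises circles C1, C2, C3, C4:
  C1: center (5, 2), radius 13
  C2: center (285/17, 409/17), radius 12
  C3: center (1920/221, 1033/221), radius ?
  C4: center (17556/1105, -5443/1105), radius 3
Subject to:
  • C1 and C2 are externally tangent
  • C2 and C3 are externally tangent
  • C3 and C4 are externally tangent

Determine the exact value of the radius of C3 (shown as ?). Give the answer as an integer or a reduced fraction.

9

1. [ext C2·C3]  r_C3² + 24r_C3 − 297 = 0  ⇒  r_C3 = 9 (r>0 drops 1)
2. [ext C3·C4]  r_C3² + 6r_C3 − 135 = 0  ⇒  r_C3 = 9 (r>0 drops 1)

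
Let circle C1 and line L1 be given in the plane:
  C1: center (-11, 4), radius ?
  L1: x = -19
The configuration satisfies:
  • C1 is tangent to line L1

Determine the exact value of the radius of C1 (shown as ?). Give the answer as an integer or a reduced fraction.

1. [C1‖L1]  r_C1² − 64 = 0  ⇒  r_C1 = 8 (r>0 drops 1)

8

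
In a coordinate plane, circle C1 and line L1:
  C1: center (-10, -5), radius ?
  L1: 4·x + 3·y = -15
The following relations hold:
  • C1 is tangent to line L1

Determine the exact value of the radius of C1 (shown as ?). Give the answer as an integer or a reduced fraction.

1. [C1‖L1]  r_C1² − 64 = 0  ⇒  r_C1 = 8 (r>0 drops 1)

8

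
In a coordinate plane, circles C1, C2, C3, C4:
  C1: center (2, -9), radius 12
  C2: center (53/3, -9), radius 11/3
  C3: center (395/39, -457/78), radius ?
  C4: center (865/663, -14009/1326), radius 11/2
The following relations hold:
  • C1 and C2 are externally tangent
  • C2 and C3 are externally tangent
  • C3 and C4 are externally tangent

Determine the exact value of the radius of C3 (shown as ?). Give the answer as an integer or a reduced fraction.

1. [ext C2·C3]  r_C3² + (22/3)r_C3 − 213/4 = 0  ⇒  r_C3 = 9/2 (r>0 drops 1)
2. [ext C3·C4]  r_C3² + 11r_C3 − 279/4 = 0  ⇒  r_C3 = 9/2 (r>0 drops 1)

9/2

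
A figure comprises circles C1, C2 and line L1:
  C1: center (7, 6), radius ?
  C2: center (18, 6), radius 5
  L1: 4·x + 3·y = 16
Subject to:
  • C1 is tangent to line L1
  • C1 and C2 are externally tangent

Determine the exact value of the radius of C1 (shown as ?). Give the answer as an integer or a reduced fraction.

1. [C1‖L1]  r_C1² − 36 = 0  ⇒  r_C1 = 6 (r>0 drops 1)
2. [ext C1·C2]  r_C1² + 10r_C1 − 96 = 0  ⇒  r_C1 = 6 (r>0 drops 1)

6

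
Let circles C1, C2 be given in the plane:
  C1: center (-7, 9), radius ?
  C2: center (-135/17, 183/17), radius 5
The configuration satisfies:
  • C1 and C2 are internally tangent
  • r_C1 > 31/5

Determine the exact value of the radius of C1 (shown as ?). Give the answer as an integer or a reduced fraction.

7

1. [int C1,C2]  r_C1² − 10r_C1 + 21 = 0  ⇒  r_C1 = 3 or 7
2. given r_C1 > 31/5: keep 7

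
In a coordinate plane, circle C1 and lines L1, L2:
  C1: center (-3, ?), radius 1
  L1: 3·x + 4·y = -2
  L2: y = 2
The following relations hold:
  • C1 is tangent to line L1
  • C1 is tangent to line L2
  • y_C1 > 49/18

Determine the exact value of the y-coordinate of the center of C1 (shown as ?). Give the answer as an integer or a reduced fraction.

3

1. [C1‖L1]  y_C1² − (7/2)y_C1 + 3/2 = 0  ⇒  y_C1 = 1/2 or 3
2. [C1‖L2]  y_C1² − 4y_C1 + 3 = 0  ⇒  y_C1 = 1 or 3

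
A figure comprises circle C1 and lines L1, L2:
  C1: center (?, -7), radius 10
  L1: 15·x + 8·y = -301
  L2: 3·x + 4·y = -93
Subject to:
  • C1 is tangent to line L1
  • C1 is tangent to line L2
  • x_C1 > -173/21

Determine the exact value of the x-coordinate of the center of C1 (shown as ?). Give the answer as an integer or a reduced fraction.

-5

1. [C1‖L1]  x_C1² + (98/3)x_C1 + 415/3 = 0  ⇒  x_C1 = -83/3 or -5
2. [C1‖L2]  x_C1² + (130/3)x_C1 + 575/3 = 0  ⇒  x_C1 = -115/3 or -5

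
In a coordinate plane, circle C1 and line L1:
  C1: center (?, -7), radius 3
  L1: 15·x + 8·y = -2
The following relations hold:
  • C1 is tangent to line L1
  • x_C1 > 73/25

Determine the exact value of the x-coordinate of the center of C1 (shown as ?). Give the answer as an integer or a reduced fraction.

7

1. [C1‖L1]  x_C1² − (36/5)x_C1 + 7/5 = 0  ⇒  x_C1 = 1/5 or 7
2. given x_C1 > 73/25: keep 7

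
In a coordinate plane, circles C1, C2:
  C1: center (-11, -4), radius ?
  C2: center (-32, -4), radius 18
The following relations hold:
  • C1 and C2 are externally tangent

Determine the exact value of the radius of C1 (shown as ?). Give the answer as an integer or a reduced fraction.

3

1. [ext C1·C2]  r_C1² + 36r_C1 − 117 = 0  ⇒  r_C1 = 3 (r>0 drops 1)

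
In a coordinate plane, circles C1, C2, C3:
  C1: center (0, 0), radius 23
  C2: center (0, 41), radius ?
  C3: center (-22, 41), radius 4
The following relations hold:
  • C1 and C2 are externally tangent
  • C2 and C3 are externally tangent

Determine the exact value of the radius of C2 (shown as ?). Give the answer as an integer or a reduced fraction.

18

1. [ext C1·C2]  r_C2² + 46r_C2 − 1152 = 0  ⇒  r_C2 = 18 (r>0 drops 1)
2. [ext C2·C3]  r_C2² + 8r_C2 − 468 = 0  ⇒  r_C2 = 18 (r>0 drops 1)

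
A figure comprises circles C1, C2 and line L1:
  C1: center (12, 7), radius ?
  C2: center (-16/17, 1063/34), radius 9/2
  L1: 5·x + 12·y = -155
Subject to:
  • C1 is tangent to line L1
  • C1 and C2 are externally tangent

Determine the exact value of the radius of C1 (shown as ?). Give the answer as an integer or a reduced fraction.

1. [C1‖L1]  r_C1² − 529 = 0  ⇒  r_C1 = 23 (r>0 drops 1)
2. [ext C1·C2]  r_C1² + 9r_C1 − 736 = 0  ⇒  r_C1 = 23 (r>0 drops 1)

23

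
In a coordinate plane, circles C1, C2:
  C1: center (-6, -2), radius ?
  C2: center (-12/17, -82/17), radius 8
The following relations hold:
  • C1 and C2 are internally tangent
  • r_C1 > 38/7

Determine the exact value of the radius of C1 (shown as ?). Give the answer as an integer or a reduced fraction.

14

1. [int C1,C2]  r_C1² − 16r_C1 + 28 = 0  ⇒  r_C1 = 2 or 14
2. given r_C1 > 38/7: keep 14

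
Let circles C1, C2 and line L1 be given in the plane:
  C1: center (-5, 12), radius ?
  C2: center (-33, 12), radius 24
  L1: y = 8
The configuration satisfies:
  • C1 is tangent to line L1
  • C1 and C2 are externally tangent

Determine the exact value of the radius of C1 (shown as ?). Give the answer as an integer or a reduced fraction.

1. [C1‖L1]  r_C1² − 16 = 0  ⇒  r_C1 = 4 (r>0 drops 1)
2. [ext C1·C2]  r_C1² + 48r_C1 − 208 = 0  ⇒  r_C1 = 4 (r>0 drops 1)

4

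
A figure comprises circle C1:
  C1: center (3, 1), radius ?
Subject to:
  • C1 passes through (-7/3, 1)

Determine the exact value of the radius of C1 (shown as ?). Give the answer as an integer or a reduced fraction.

1. [C1∋P]  r_C1² − 256/9 = 0  ⇒  r_C1 = 16/3 (r>0 drops 1)

16/3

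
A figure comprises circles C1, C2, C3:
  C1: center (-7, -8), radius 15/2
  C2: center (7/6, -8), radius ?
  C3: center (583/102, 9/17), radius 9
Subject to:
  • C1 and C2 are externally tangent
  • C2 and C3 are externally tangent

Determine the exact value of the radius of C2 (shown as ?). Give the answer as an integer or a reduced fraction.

2/3

1. [ext C1·C2]  r_C2² + 15r_C2 − 94/9 = 0  ⇒  r_C2 = 2/3 (r>0 drops 1)
2. [ext C2·C3]  r_C2² + 18r_C2 − 112/9 = 0  ⇒  r_C2 = 2/3 (r>0 drops 1)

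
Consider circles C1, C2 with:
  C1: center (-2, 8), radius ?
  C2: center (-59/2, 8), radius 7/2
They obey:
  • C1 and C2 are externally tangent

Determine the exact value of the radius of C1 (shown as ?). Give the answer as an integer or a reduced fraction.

24

1. [ext C1·C2]  r_C1² + 7r_C1 − 744 = 0  ⇒  r_C1 = 24 (r>0 drops 1)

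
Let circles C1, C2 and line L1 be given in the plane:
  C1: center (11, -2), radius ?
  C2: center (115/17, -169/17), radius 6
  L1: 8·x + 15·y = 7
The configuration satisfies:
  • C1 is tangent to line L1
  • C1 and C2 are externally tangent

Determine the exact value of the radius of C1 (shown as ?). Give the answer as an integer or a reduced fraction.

3

1. [C1‖L1]  r_C1² − 9 = 0  ⇒  r_C1 = 3 (r>0 drops 1)
2. [ext C1·C2]  r_C1² + 12r_C1 − 45 = 0  ⇒  r_C1 = 3 (r>0 drops 1)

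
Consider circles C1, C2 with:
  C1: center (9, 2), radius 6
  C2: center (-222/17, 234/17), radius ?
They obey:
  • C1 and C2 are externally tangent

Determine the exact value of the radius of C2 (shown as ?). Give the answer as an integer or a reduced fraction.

1. [ext C1·C2]  r_C2² + 12r_C2 − 589 = 0  ⇒  r_C2 = 19 (r>0 drops 1)

19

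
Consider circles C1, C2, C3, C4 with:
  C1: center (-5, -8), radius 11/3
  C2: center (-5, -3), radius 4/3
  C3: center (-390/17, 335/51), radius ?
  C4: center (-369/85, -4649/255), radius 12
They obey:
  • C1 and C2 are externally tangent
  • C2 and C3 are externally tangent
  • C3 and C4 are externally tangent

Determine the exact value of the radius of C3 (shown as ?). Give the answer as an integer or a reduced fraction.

1. [ext C2·C3]  r_C3² + (8/3)r_C3 − 1235/3 = 0  ⇒  r_C3 = 19 (r>0 drops 1)
2. [ext C3·C4]  r_C3² + 24r_C3 − 817 = 0  ⇒  r_C3 = 19 (r>0 drops 1)

19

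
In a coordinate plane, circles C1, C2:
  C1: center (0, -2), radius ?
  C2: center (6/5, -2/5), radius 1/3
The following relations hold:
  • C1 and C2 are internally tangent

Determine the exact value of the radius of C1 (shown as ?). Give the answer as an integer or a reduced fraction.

7/3

1. [int C1,C2]  r_C1² − (2/3)r_C1 − 35/9 = 0  ⇒  r_C1 = 7/3 (r>0 drops 1)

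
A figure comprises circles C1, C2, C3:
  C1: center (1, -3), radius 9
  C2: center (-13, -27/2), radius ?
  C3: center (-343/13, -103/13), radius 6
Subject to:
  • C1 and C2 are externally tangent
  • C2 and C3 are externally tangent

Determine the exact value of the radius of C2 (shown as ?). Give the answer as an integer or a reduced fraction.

1. [ext C1·C2]  r_C2² + 18r_C2 − 901/4 = 0  ⇒  r_C2 = 17/2 (r>0 drops 1)
2. [ext C2·C3]  r_C2² + 12r_C2 − 697/4 = 0  ⇒  r_C2 = 17/2 (r>0 drops 1)

17/2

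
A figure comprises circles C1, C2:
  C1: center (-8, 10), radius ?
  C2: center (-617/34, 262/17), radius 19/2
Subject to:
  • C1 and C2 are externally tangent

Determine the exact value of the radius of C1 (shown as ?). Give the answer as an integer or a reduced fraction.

2

1. [ext C1·C2]  r_C1² + 19r_C1 − 42 = 0  ⇒  r_C1 = 2 (r>0 drops 1)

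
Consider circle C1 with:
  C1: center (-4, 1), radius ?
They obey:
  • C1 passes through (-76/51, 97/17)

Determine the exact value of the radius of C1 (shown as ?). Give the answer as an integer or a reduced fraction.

1. [C1∋P]  r_C1² − 256/9 = 0  ⇒  r_C1 = 16/3 (r>0 drops 1)

16/3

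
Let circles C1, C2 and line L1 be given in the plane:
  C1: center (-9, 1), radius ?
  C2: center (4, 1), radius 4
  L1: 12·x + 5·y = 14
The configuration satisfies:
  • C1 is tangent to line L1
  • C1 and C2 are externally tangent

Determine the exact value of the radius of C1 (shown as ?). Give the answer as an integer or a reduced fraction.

9

1. [C1‖L1]  r_C1² − 81 = 0  ⇒  r_C1 = 9 (r>0 drops 1)
2. [ext C1·C2]  r_C1² + 8r_C1 − 153 = 0  ⇒  r_C1 = 9 (r>0 drops 1)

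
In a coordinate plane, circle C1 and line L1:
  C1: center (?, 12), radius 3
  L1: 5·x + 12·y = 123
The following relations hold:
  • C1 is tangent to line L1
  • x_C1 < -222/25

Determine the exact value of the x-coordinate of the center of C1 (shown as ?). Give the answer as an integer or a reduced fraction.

1. [C1‖L1]  x_C1² + (42/5)x_C1 − 216/5 = 0  ⇒  x_C1 = -12 or 18/5
2. given x_C1 < -222/25: keep -12

-12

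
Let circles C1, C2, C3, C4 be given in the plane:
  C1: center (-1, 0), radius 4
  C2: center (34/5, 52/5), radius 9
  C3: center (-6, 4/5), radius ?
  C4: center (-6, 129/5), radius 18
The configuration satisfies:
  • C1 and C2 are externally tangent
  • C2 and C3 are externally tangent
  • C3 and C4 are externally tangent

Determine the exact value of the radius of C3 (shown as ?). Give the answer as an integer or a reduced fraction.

7

1. [ext C2·C3]  r_C3² + 18r_C3 − 175 = 0  ⇒  r_C3 = 7 (r>0 drops 1)
2. [ext C3·C4]  r_C3² + 36r_C3 − 301 = 0  ⇒  r_C3 = 7 (r>0 drops 1)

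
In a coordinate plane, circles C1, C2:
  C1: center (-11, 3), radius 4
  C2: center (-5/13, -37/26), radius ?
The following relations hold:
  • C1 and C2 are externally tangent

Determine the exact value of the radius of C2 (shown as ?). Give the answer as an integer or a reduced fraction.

1. [ext C1·C2]  r_C2² + 8r_C2 − 465/4 = 0  ⇒  r_C2 = 15/2 (r>0 drops 1)

15/2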